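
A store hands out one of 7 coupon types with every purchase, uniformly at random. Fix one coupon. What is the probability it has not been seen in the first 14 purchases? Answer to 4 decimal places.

On each purchase the fixed coupon fails to appear with probability 6/7.
P(still missing after 14) = (6/7)^14 = 0.11554.

0.1155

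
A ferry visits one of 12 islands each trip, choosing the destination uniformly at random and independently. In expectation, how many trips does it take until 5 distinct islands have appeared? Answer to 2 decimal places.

With k distinct islands already seen, the next new one arrives after an expected 12/(12-k) trips.
Sum over k = 0,...,4: E = 12/12 + 12/11 + 12/10 + 12/9 + 12/8 = 6.124.

6.12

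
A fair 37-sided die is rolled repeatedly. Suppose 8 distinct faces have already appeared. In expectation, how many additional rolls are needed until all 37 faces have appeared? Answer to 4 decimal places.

146.5812

From k distinct to k+1 distinct takes on average 37/(37-k) rolls.
Sum over k = 8,...,36: E = 37/29 + 37/28 + 37/27 + ... + 37/2 + 37/1 = 146.58119.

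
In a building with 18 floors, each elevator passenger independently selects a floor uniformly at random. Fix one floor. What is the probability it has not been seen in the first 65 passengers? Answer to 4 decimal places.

0.0243

Each passenger misses the fixed floor with probability (18-1)/18 = 17/18, independently.
P(still missing after 65) = (17/18)^65 = 0.02435.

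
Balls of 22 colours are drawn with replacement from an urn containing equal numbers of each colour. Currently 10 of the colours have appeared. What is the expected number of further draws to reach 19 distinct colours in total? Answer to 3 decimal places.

27.937

From k distinct to k+1 distinct takes on average 22/(22-k) draws.
Sum over k = 10,...,18: E = 22/12 + 22/11 + 22/10 + ... + 22/5 + 22/4 = 27.9373.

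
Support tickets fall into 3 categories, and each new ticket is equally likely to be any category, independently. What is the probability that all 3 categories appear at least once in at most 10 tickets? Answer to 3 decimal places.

Let A_i be the event that category i is missing after 10 tickets. By inclusion–exclusion on the A_i,
P(all seen) = Σ_{j=0}^{3} (-1)^j C(3,j)((3-j)/3)^10
= 1.0000 - 0.0520 + 0.0001 - 0.0000
= 0.9480.

0.948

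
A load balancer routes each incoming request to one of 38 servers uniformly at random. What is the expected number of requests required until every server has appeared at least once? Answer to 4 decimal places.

After k distinct servers have appeared, the next request gives a new one with probability (38-k)/38, so the expected wait for the (k+1)-th is 38/(38-k).
E[T] = 38/38 + 38/37 + 38/36 + ... + 38/2 + 38/1 = 38·H_{38}.
H_{38} = 4.22790, so E[T] = 160.66028.

160.6603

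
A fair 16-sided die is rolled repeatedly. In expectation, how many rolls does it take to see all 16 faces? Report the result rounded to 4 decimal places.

54.0917

The wait to go from k to k+1 distinct faces is geometric with mean 16/(16-k).
E[T] = 16/16 + 16/15 + 16/14 + ... + 16/2 + 16/1 = 16·H_{16}.
H_{16} = 3.38073, so E[T] = 54.09166.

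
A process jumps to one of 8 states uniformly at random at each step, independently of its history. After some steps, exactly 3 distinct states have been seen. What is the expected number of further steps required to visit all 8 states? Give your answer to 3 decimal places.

From k distinct to k+1 distinct takes on average 8/(8-k) steps.
Sum over k = 3,...,7: E = 8/5 + 8/4 + 8/3 + 8/2 + 8/1 = 18.2667.

18.267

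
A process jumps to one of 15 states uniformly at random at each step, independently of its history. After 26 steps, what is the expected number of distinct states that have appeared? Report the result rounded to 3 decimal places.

12.505

For each state, P(seen in 26 steps) = 1 - (14/15)^26 = 0.8337.
By linearity of expectation, E[distinct seen] = 15·(1 - (14/15)^26) = 12.5051.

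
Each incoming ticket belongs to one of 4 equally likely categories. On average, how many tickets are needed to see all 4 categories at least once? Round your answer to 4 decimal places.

After k distinct categories have appeared, the next ticket gives a new one with probability (4-k)/4, so the expected wait for the (k+1)-th is 4/(4-k).
E[T] = 4/4 + 4/3 + 4/2 + 4/1 = 4·H_{4}.
H_{4} = 2.08333, so E[T] = 8.33333.

8.3333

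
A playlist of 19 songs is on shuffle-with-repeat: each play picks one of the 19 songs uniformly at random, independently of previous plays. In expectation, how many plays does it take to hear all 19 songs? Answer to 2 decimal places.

67.41

Split into phases: going from k distinct to k+1 distinct takes on average 19/(19-k) plays.
E[T] = 19/19 + 19/18 + 19/17 + ... + 19/2 + 19/1 = 19·H_{19}.
H_{19} = 3.548, so E[T] = 67.407.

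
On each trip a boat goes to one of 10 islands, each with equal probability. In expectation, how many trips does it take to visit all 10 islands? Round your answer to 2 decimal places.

29.29

Split into phases: going from k distinct to k+1 distinct takes on average 10/(10-k) trips.
E[T] = 10/10 + 10/9 + 10/8 + ... + 10/2 + 10/1 = 10·H_{10}.
H_{10} = 2.929, so E[T] = 29.290.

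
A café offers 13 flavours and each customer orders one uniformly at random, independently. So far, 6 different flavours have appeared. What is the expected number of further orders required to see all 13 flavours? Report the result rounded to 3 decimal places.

33.707

With k distinct flavours already seen, the next new one takes an expected 13/(13-k) orders.
Sum over k = 6,...,12: E = 13/7 + 13/6 + 13/5 + ... + 13/2 + 13/1 = 33.7071.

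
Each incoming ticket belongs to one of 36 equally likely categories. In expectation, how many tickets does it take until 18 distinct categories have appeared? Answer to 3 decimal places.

24.460

Going from k to k+1 distinct takes a geometric number of tickets with mean 36/(36-k).
Sum over k = 0,...,17: E = 36/36 + 36/35 + 36/34 + ... + 36/20 + 36/19 = 24.4602.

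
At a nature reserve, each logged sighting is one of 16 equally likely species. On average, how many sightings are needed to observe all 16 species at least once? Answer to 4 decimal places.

54.0917

The wait to go from k to k+1 distinct species is geometric with mean 16/(16-k).
E[T] = 16/16 + 16/15 + 16/14 + ... + 16/2 + 16/1 = 16·H_{16}.
H_{16} = 3.38073, so E[T] = 54.09166.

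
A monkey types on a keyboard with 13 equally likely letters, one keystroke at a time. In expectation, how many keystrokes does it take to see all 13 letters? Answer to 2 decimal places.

41.34

Split into phases: going from k distinct to k+1 distinct takes on average 13/(13-k) keystrokes.
E[T] = 13/13 + 13/12 + 13/11 + ... + 13/2 + 13/1 = 13·H_{13}.
H_{13} = 3.180, so E[T] = 41.342.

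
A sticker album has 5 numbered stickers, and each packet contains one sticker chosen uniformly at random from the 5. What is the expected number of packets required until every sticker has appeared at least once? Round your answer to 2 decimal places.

11.42

After k distinct stickers have appeared, the next packet gives a new one with probability (5-k)/5, so the expected wait for the (k+1)-th is 5/(5-k).
E[T] = 5/5 + 5/4 + 5/3 + 5/2 + 5/1 = 5·H_{5}.
H_{5} = 2.283, so E[T] = 11.417.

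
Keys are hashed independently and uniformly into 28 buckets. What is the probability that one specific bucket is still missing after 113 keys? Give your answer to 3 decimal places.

Each key misses the fixed bucket with probability (28-1)/28 = 27/28, independently.
P(still missing after 113) = (27/28)^113 = 0.0164.

0.016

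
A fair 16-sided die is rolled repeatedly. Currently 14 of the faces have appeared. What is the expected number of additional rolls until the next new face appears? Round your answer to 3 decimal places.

Each roll yields a new face with probability (16-14)/16 = 2/16, so the wait is geometric with mean 16/2.
E = 16/2 = 8.0000.

8.000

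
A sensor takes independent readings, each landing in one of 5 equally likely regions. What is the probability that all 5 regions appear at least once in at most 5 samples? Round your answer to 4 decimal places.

Let A_i be the event that region i is missing after 5 samples. By inclusion–exclusion on the A_i,
P(all seen) = Σ_{j=0}^{5} (-1)^j C(5,j)((5-j)/5)^5
= 1.00000 - 1.63840 + 0.77760 - 0.10240 + 0.00160 - 0.00000
= 0.03840.

0.0384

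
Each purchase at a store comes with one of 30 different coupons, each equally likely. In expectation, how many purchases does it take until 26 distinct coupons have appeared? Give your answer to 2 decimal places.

57.35

With k distinct coupons already seen, the next new one arrives after an expected 30/(30-k) purchases.
Sum over k = 0,...,25: E = 30/30 + 30/29 + 30/28 + ... + 30/6 + 30/5 = 57.350.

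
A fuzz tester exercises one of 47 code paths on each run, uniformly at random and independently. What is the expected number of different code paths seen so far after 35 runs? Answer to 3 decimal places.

For each code path, P(seen in 35 runs) = 1 - (46/47)^35 = 0.5289.
By linearity of expectation, E[distinct seen] = 47·(1 - (46/47)^35) = 24.8590.

24.859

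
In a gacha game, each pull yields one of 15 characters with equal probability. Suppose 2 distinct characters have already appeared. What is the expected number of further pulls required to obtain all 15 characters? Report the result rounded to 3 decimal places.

With k distinct characters already seen, the next new one takes an expected 15/(15-k) pulls.
Sum over k = 2,...,14: E = 15/13 + 15/12 + 15/11 + ... + 15/2 + 15/1 = 47.7020.

47.702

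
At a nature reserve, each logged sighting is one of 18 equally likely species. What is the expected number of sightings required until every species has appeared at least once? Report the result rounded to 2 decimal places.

After k distinct species have appeared, the next sighting gives a new one with probability (18-k)/18, so the expected wait for the (k+1)-th is 18/(18-k).
E[T] = 18/18 + 18/17 + 18/16 + ... + 18/2 + 18/1 = 18·H_{18}.
H_{18} = 3.495, so E[T] = 62.912.

62.91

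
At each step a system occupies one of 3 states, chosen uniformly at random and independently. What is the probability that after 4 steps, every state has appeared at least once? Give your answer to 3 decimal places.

By inclusion–exclusion over which states are missing,
P(all seen) = Σ_{j=0}^{3} (-1)^j C(3,j)((3-j)/3)^4
= 1.0000 - 0.5926 + 0.0370 - 0.0000
= 0.4444.

0.444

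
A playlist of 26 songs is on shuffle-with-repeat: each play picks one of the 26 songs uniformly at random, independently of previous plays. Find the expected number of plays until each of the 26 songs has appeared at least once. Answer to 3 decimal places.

100.215

After k distinct songs have appeared, the next play gives a new one with probability (26-k)/26, so the expected wait for the (k+1)-th is 26/(26-k).
E[T] = 26/26 + 26/25 + 26/24 + ... + 26/2 + 26/1 = 26·H_{26}.
H_{26} = 3.8544, so E[T] = 100.2149.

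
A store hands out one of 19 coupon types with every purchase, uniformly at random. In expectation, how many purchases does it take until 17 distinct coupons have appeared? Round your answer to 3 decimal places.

With k distinct coupons already seen, the next new one arrives after an expected 19/(19-k) purchases.
Sum over k = 0,...,16: E = 19/19 + 19/18 + 19/17 + ... + 19/4 + 19/3 = 38.9071.

38.907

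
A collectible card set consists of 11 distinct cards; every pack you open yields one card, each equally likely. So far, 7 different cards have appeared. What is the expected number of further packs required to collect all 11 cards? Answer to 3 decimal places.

With k distinct cards already seen, the next new one takes an expected 11/(11-k) packs.
Sum over k = 7,...,10: E = 11/4 + 11/3 + 11/2 + 11/1 = 22.9167.

22.917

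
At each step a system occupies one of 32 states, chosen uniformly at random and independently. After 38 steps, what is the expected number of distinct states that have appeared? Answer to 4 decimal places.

For each state, P(seen in 38 steps) = 1 - (31/32)^38 = 0.70074.
By linearity of expectation, E[distinct seen] = 32·(1 - (31/32)^38) = 22.42376.

22.4238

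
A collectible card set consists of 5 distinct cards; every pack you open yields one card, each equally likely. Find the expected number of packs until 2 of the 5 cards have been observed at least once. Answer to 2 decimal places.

2.25

Going from k to k+1 distinct takes a geometric number of packs with mean 5/(5-k).
Sum over k = 0,...,1: E = 5/5 + 5/4 = 2.250.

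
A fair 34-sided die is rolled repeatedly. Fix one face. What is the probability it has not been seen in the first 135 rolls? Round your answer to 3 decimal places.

0.018

Each roll misses the fixed face with probability (34-1)/34 = 33/34, independently.
P(still missing after 135) = (33/34)^135 = 0.0178.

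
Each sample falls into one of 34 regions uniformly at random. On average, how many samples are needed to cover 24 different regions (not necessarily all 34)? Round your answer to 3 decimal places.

40.434

With k distinct regions already seen, the next new one arrives after an expected 34/(34-k) samples.
Sum over k = 0,...,23: E = 34/34 + 34/33 + 34/32 + ... + 34/12 + 34/11 = 40.4342.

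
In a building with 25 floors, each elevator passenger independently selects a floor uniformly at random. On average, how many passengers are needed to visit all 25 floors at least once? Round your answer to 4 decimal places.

The wait to go from k to k+1 distinct floors is geometric with mean 25/(25-k).
E[T] = 25/25 + 25/24 + 25/23 + ... + 25/2 + 25/1 = 25·H_{25}.
H_{25} = 3.81596, so E[T] = 95.39895.

95.3990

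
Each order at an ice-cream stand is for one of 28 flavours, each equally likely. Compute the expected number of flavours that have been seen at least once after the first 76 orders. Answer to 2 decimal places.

For each flavour, P(seen in 76 orders) = 1 - (27/28)^76 = 0.937.
By linearity of expectation, E[distinct seen] = 28·(1 - (27/28)^76) = 26.235.

26.23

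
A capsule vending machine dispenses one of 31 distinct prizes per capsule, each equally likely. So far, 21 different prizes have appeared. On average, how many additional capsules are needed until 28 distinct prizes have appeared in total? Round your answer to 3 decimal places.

33.965

The wait to go from k to k+1 distinct prizes is geometric with mean 31/(31-k).
Sum over k = 21,...,27: E = 31/10 + 31/9 + 31/8 + ... + 31/5 + 31/4 = 33.9647.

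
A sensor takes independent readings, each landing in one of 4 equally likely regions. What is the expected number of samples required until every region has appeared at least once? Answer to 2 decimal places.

8.33

After k distinct regions have appeared, the next sample gives a new one with probability (4-k)/4, so the expected wait for the (k+1)-th is 4/(4-k).
E[T] = 4/4 + 4/3 + 4/2 + 4/1 = 4·H_{4}.
H_{4} = 2.083, so E[T] = 8.333.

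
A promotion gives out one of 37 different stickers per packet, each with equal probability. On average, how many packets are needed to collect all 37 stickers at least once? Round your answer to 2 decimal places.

155.46

Split into phases: going from k distinct to k+1 distinct takes on average 37/(37-k) packets.
E[T] = 37/37 + 37/36 + 37/35 + ... + 37/2 + 37/1 = 37·H_{37}.
H_{37} = 4.202, so E[T] = 155.459.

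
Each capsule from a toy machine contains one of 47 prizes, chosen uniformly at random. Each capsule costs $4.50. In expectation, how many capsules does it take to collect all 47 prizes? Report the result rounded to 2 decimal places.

Split into phases: going from k distinct to k+1 distinct takes on average 47/(47-k) capsules.
E[T] = 47/47 + 47/46 + 47/45 + ... + 47/2 + 47/1 = 47·H_{47}.
H_{47} = 4.438, so E[T] = 208.584.

208.58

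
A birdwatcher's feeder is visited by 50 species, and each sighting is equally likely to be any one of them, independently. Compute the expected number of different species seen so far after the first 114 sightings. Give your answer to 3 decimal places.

For each species, P(seen in 114 sightings) = 1 - (49/50)^114 = 0.9001.
By linearity of expectation, E[distinct seen] = 50·(1 - (49/50)^114) = 45.0026.

45.003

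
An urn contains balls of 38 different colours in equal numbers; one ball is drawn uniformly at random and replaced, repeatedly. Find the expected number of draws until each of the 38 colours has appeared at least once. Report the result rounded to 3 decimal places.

160.660

The wait to go from k to k+1 distinct colours is geometric with mean 38/(38-k).
E[T] = 38/38 + 38/37 + 38/36 + ... + 38/2 + 38/1 = 38·H_{38}.
H_{38} = 4.2279, so E[T] = 160.6603.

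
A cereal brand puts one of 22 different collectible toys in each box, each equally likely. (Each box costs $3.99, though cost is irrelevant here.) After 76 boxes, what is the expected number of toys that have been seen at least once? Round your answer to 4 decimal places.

21.3588

For each toy, P(seen in 76 boxes) = 1 - (21/22)^76 = 0.97086.
By linearity of expectation, E[distinct seen] = 22·(1 - (21/22)^76) = 21.35884.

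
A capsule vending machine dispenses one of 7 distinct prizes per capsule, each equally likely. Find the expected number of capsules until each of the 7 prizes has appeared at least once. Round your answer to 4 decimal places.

18.1500

Split into phases: going from k distinct to k+1 distinct takes on average 7/(7-k) capsules.
E[T] = 7/7 + 7/6 + 7/5 + ... + 7/2 + 7/1 = 7·H_{7}.
H_{7} = 2.59286, so E[T] = 18.15000.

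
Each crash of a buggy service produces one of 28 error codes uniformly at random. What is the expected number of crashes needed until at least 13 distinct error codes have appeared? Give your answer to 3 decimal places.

With k distinct error codes already seen, the next new one arrives after an expected 28/(28-k) crashes.
Sum over k = 0,...,12: E = 28/28 + 28/27 + 28/26 + ... + 28/17 + 28/16 = 17.0504.

17.050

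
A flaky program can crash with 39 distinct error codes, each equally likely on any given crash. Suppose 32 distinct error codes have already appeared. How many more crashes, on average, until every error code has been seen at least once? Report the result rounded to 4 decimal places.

101.1214

With k distinct error codes already seen, the next new one takes an expected 39/(39-k) crashes.
Sum over k = 32,...,38: E = 39/7 + 39/6 + 39/5 + ... + 39/2 + 39/1 = 101.12143.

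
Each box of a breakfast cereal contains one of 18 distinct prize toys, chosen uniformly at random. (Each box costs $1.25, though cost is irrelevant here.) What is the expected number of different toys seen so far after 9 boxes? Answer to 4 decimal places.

7.2388

For each toy, P(seen in 9 boxes) = 1 - (17/18)^9 = 0.40216.
By linearity of expectation, E[distinct seen] = 18·(1 - (17/18)^9) = 7.23881.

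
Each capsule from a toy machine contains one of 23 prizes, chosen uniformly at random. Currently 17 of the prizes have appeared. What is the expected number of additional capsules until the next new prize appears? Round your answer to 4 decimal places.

The number of capsules until the next new prize is geometric with success probability 6/23, so its mean is 23/6.
E = 23/6 = 3.83333.

3.8333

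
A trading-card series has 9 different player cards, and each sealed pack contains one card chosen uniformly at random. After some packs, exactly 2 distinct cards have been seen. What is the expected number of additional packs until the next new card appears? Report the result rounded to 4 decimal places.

Each pack yields a new card with probability (9-2)/9 = 7/9, so the wait is geometric with mean 9/7.
E = 9/7 = 1.28571.

1.2857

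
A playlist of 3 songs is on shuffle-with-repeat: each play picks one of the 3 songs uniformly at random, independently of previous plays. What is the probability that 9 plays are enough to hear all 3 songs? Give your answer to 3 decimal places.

By inclusion–exclusion over which songs are missing,
P(all seen) = Σ_{j=0}^{3} (-1)^j C(3,j)((3-j)/3)^9
= 1.0000 - 0.0780 + 0.0002 - 0.0000
= 0.9221.

0.922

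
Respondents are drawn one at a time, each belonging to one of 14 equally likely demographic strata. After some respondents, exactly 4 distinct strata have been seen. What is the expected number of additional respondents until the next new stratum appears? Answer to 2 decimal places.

1.40

The number of respondents until the next new stratum is geometric with success probability 10/14, so its mean is 14/10.
E = 14/10 = 1.400.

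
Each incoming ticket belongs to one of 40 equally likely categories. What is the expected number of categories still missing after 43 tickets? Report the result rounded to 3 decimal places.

13.467

For each category, P(unseen after 43) = (39/40)^43 = 0.3367.
By linearity of expectation, E[unseen] = 40·(39/40)^43 = 13.4666.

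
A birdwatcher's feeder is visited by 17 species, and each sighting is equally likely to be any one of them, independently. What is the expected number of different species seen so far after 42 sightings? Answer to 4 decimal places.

15.6676

For each species, P(seen in 42 sightings) = 1 - (16/17)^42 = 0.92162.
By linearity of expectation, E[distinct seen] = 17·(1 - (16/17)^42) = 15.66760.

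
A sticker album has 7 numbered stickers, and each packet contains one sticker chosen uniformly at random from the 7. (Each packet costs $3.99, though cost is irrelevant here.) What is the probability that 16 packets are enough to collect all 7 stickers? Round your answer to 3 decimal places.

0.498

Let A_i be the event that sticker i is missing after 16 packets. By inclusion–exclusion on the A_i,
P(all seen) = Σ_{j=0}^{7} (-1)^j C(7,j)((7-j)/7)^16
= 1.0000 - 0.5942 + 0.0964 - 0.0045 + 0.0000 - 0.0000 + 0.0000 - 0.0000
= 0.4977.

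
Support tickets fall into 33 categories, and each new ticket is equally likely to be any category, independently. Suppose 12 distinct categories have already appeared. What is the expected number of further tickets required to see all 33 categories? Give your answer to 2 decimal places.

From k distinct to k+1 distinct takes on average 33/(33-k) tickets.
Sum over k = 12,...,32: E = 33/21 + 33/20 + 33/19 + ... + 33/2 + 33/1 = 120.297.

120.30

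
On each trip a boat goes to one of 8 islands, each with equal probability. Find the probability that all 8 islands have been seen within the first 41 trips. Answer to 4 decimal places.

Let A_i be the event that island i is missing after 41 trips. By inclusion–exclusion on the A_i,
P(all seen) = Σ_{j=0}^{8} (-1)^j C(8,j)((8-j)/8)^41
= 1.00000 - 0.03353 + 0.00021 - 0.00000 + 0.00000 - 0.00000 + 0.00000 - 0.00000 + 0.00000
= 0.96668.

0.9667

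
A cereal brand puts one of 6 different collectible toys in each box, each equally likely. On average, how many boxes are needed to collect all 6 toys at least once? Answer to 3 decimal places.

After k distinct toys have appeared, the next box gives a new one with probability (6-k)/6, so the expected wait for the (k+1)-th is 6/(6-k).
E[T] = 6/6 + 6/5 + 6/4 + 6/3 + 6/2 + 6/1 = 6·H_{6}.
H_{6} = 2.4500, so E[T] = 14.7000.

14.700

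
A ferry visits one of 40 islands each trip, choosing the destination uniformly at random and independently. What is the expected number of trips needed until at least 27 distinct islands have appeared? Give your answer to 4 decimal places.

43.9364

Going from k to k+1 distinct takes a geometric number of trips with mean 40/(40-k).
Sum over k = 0,...,26: E = 40/40 + 40/39 + 40/38 + ... + 40/15 + 40/14 = 43.93637.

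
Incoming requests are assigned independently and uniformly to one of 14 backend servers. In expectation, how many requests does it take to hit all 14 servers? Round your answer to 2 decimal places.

After k distinct servers have appeared, the next request gives a new one with probability (14-k)/14, so the expected wait for the (k+1)-th is 14/(14-k).
E[T] = 14/14 + 14/13 + 14/12 + ... + 14/2 + 14/1 = 14·H_{14}.
H_{14} = 3.252, so E[T] = 45.522.

45.52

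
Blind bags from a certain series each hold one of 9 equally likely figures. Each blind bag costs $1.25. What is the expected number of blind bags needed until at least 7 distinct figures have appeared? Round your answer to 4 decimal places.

With k distinct figures already seen, the next new one arrives after an expected 9/(9-k) blind bags.
Sum over k = 0,...,6: E = 9/9 + 9/8 + 9/7 + ... + 9/4 + 9/3 = 11.96071.

11.9607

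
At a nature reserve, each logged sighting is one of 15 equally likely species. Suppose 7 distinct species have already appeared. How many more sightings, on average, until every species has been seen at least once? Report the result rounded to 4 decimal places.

The wait to go from k to k+1 distinct species is geometric with mean 15/(15-k).
Sum over k = 7,...,14: E = 15/8 + 15/7 + 15/6 + ... + 15/2 + 15/1 = 40.76786.

40.7679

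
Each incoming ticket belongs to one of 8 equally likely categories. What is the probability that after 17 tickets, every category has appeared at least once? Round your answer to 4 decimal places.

By inclusion–exclusion over which categories are missing,
P(all seen) = Σ_{j=0}^{8} (-1)^j C(8,j)((8-j)/8)^17
= 1.00000 - 0.82647 + 0.21047 - 0.01897 + 0.00053 - 0.00000 + 0.00000 - 0.00000 + 0.00000
= 0.36556.

0.3656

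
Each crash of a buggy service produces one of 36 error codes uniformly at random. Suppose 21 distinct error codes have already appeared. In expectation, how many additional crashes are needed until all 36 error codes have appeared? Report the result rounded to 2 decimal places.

From k distinct to k+1 distinct takes on average 36/(36-k) crashes.
Sum over k = 21,...,35: E = 36/15 + 36/14 + 36/13 + ... + 36/2 + 36/1 = 119.456.

119.46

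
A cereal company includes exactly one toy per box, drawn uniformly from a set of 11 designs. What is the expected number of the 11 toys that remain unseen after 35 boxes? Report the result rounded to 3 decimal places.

For each toy, P(unseen after 35) = (10/11)^35 = 0.0356.
By linearity of expectation, E[unseen] = 11·(10/11)^35 = 0.3914.

0.391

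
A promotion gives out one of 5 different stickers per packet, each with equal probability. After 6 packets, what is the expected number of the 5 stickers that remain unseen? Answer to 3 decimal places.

For each sticker, P(unseen after 6) = (4/5)^6 = 0.2621.
By linearity of expectation, E[unseen] = 5·(4/5)^6 = 1.3107.

1.311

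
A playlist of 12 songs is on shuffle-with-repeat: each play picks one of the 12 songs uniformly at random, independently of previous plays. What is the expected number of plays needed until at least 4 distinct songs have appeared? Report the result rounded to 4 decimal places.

4.6242

Going from k to k+1 distinct takes a geometric number of plays with mean 12/(12-k).
Sum over k = 0,...,3: E = 12/12 + 12/11 + 12/10 + 12/9 = 4.62424.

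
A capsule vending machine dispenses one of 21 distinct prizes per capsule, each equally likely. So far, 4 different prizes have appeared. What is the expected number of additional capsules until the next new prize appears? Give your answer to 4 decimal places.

1.2353

The number of capsules until the next new prize is geometric with success probability 17/21, so its mean is 21/17.
E = 21/17 = 1.23529.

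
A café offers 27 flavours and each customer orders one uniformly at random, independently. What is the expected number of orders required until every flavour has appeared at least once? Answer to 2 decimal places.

105.07

After k distinct flavours have appeared, the next order gives a new one with probability (27-k)/27, so the expected wait for the (k+1)-th is 27/(27-k).
E[T] = 27/27 + 27/26 + 27/25 + ... + 27/2 + 27/1 = 27·H_{27}.
H_{27} = 3.891, so E[T] = 105.069.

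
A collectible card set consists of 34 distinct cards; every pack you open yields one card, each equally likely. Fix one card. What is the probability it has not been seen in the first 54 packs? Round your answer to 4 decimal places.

0.1995

Each pack misses the fixed card with probability (34-1)/34 = 33/34, independently.
P(still missing after 54) = (33/34)^54 = 0.19948.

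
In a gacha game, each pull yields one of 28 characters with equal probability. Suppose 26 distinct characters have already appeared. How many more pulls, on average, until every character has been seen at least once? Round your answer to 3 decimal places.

42.000

From k distinct to k+1 distinct takes on average 28/(28-k) pulls.
Sum over k = 26,...,27: E = 28/2 + 28/1 = 42.0000.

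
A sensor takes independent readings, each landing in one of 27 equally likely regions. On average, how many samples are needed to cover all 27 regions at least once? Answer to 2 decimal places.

After k distinct regions have appeared, the next sample gives a new one with probability (27-k)/27, so the expected wait for the (k+1)-th is 27/(27-k).
E[T] = 27/27 + 27/26 + 27/25 + ... + 27/2 + 27/1 = 27·H_{27}.
H_{27} = 3.891, so E[T] = 105.069.

105.07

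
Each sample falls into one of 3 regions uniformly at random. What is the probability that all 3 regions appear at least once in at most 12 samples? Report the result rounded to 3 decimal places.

By inclusion–exclusion over which regions are missing,
P(all seen) = Σ_{j=0}^{3} (-1)^j C(3,j)((3-j)/3)^12
= 1.0000 - 0.0231 + 0.0000 - 0.0000
= 0.9769.

0.977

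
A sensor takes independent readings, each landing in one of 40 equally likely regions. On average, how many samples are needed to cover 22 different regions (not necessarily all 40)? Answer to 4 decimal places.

31.3374

With k distinct regions already seen, the next new one arrives after an expected 40/(40-k) samples.
Sum over k = 0,...,21: E = 40/40 + 40/39 + 40/38 + ... + 40/20 + 40/19 = 31.33740.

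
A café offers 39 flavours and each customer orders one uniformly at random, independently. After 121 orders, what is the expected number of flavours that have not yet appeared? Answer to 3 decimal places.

For each flavour, P(unseen after 121) = (38/39)^121 = 0.0432.
By linearity of expectation, E[unseen] = 39·(38/39)^121 = 1.6829.

1.683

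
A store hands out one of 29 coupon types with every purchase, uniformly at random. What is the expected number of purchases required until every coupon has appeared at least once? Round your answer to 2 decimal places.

114.89

The wait to go from k to k+1 distinct coupons is geometric with mean 29/(29-k).
E[T] = 29/29 + 29/28 + 29/27 + ... + 29/2 + 29/1 = 29·H_{29}.
H_{29} = 3.962, so E[T] = 114.888.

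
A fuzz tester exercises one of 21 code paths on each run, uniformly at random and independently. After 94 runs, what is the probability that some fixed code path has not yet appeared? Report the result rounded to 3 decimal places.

Each run misses the fixed code path with probability (21-1)/21 = 20/21, independently.
P(still missing after 94) = (20/21)^94 = 0.0102.

0.010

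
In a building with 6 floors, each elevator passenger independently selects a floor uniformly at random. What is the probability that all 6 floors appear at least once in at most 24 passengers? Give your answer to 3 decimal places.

0.925

Let A_i be the event that floor i is missing after 24 passengers. By inclusion–exclusion on the A_i,
P(all seen) = Σ_{j=0}^{6} (-1)^j C(6,j)((6-j)/6)^24
= 1.0000 - 0.0755 + 0.0009 - 0.0000 + 0.0000 - 0.0000 + 0.0000
= 0.9254.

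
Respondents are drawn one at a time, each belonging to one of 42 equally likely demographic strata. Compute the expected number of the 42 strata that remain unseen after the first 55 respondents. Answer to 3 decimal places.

11.160

For each stratum, P(unseen after 55) = (41/42)^55 = 0.2657.
By linearity of expectation, E[unseen] = 42·(41/42)^55 = 11.1596.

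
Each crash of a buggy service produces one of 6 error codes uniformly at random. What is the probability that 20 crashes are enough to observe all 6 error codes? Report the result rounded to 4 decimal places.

0.8480

Let A_i be the event that error code i is missing after 20 crashes. By inclusion–exclusion on the A_i,
P(all seen) = Σ_{j=0}^{6} (-1)^j C(6,j)((6-j)/6)^20
= 1.00000 - 0.15650 + 0.00451 - 0.00002 + 0.00000 - 0.00000 + 0.00000
= 0.84799.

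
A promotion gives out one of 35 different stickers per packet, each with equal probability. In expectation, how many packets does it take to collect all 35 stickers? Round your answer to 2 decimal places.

Split into phases: going from k distinct to k+1 distinct takes on average 35/(35-k) packets.
E[T] = 35/35 + 35/34 + 35/33 + ... + 35/2 + 35/1 = 35·H_{35}.
H_{35} = 4.147, so E[T] = 145.137.

145.14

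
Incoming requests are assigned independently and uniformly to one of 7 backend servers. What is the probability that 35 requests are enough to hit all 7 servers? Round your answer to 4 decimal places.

0.9684

Let A_i be the event that server i is missing after 35 requests. By inclusion–exclusion on the A_i,
P(all seen) = Σ_{j=0}^{7} (-1)^j C(7,j)((7-j)/7)^35
= 1.00000 - 0.03177 + 0.00016 - 0.00000 + 0.00000 - 0.00000 + 0.00000 - 0.00000
= 0.96840.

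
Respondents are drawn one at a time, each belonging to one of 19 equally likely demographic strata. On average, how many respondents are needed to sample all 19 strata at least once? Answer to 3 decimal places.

67.407

The wait to go from k to k+1 distinct strata is geometric with mean 19/(19-k).
E[T] = 19/19 + 19/18 + 19/17 + ... + 19/2 + 19/1 = 19·H_{19}.
H_{19} = 3.5477, so E[T] = 67.4071.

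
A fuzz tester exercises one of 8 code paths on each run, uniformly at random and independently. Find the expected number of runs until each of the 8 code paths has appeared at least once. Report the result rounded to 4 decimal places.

21.7429

After k distinct code paths have appeared, the next run gives a new one with probability (8-k)/8, so the expected wait for the (k+1)-th is 8/(8-k).
E[T] = 8/8 + 8/7 + 8/6 + ... + 8/2 + 8/1 = 8·H_{8}.
H_{8} = 2.71786, so E[T] = 21.74286.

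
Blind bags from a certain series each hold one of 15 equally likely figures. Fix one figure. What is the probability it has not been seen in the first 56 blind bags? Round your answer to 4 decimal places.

Each blind bag misses the fixed figure with probability (15-1)/15 = 14/15, independently.
P(still missing after 56) = (14/15)^56 = 0.02099.

0.0210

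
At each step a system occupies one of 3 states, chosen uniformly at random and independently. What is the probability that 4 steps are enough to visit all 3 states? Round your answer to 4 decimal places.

0.4444

Let A_i be the event that state i is missing after 4 steps. By inclusion–exclusion on the A_i,
P(all seen) = Σ_{j=0}^{3} (-1)^j C(3,j)((3-j)/3)^4
= 1.00000 - 0.59259 + 0.03704 - 0.00000
= 0.44444.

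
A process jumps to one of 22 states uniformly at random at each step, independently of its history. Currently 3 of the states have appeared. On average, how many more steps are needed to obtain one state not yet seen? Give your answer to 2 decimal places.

Each step yields a new state with probability (22-3)/22 = 19/22, so the wait is geometric with mean 22/19.
E = 22/19 = 1.158.

1.16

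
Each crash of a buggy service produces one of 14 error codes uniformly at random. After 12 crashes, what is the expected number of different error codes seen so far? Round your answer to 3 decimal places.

8.247

For each error code, P(seen in 12 crashes) = 1 - (13/14)^12 = 0.5891.
By linearity of expectation, E[distinct seen] = 14·(1 - (13/14)^12) = 8.2468.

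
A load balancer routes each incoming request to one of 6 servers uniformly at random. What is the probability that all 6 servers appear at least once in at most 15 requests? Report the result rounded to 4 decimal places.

0.6442

By inclusion–exclusion over which servers are missing,
P(all seen) = Σ_{j=0}^{6} (-1)^j C(6,j)((6-j)/6)^15
= 1.00000 - 0.38943 + 0.03425 - 0.00061 + 0.00000 - 0.00000 + 0.00000
= 0.64421.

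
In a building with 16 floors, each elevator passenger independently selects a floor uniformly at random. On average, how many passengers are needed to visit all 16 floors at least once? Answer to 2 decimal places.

Split into phases: going from k distinct to k+1 distinct takes on average 16/(16-k) passengers.
E[T] = 16/16 + 16/15 + 16/14 + ... + 16/2 + 16/1 = 16·H_{16}.
H_{16} = 3.381, so E[T] = 54.092.

54.09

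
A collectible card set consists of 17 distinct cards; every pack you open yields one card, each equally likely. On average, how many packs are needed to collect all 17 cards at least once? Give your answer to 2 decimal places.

58.47

The wait to go from k to k+1 distinct cards is geometric with mean 17/(17-k).
E[T] = 17/17 + 17/16 + 17/15 + ... + 17/2 + 17/1 = 17·H_{17}.
H_{17} = 3.440, so E[T] = 58.472.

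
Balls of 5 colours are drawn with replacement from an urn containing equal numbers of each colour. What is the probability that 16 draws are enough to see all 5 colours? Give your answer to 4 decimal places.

Let A_i be the event that colour i is missing after 16 draws. By inclusion–exclusion on the A_i,
P(all seen) = Σ_{j=0}^{5} (-1)^j C(5,j)((5-j)/5)^16
= 1.00000 - 0.14074 + 0.00282 - 0.00000 + 0.00000 - 0.00000
= 0.86208.

0.8621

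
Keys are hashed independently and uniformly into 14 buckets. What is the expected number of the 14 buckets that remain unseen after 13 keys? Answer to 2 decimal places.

For each bucket, P(unseen after 13) = (13/14)^13 = 0.382.
By linearity of expectation, E[unseen] = 14·(13/14)^13 = 5.342.

5.34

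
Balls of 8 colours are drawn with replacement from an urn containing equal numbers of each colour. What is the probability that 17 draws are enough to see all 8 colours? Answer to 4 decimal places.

By inclusion–exclusion over which colours are missing,
P(all seen) = Σ_{j=0}^{8} (-1)^j C(8,j)((8-j)/8)^17
= 1.00000 - 0.82647 + 0.21047 - 0.01897 + 0.00053 - 0.00000 + 0.00000 - 0.00000 + 0.00000
= 0.36556.

0.3656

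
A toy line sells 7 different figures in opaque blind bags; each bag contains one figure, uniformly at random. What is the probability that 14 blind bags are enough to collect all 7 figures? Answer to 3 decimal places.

0.367

Let A_i be the event that figure i is missing after 14 blind bags. By inclusion–exclusion on the A_i,
P(all seen) = Σ_{j=0}^{7} (-1)^j C(7,j)((7-j)/7)^14
= 1.0000 - 0.8088 + 0.1890 - 0.0139 + 0.0002 - 0.0000 + 0.0000 - 0.0000
= 0.3666.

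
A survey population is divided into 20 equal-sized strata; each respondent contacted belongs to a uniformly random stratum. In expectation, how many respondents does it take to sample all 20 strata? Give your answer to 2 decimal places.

71.95

Split into phases: going from k distinct to k+1 distinct takes on average 20/(20-k) respondents.
E[T] = 20/20 + 20/19 + 20/18 + ... + 20/2 + 20/1 = 20·H_{20}.
H_{20} = 3.598, so E[T] = 71.955.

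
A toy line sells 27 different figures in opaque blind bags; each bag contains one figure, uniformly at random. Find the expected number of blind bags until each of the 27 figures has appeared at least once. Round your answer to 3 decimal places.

The wait to go from k to k+1 distinct figures is geometric with mean 27/(27-k).
E[T] = 27/27 + 27/26 + 27/25 + ... + 27/2 + 27/1 = 27·H_{27}.
H_{27} = 3.8915, so E[T] = 105.0693.

105.069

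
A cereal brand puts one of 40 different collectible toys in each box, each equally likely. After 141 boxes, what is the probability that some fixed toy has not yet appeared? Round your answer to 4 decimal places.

Each box misses the fixed toy with probability (40-1)/40 = 39/40, independently.
P(still missing after 141) = (39/40)^141 = 0.02816.

0.0282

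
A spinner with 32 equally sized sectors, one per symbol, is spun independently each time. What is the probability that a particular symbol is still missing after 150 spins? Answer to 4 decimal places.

On each spin the fixed symbol fails to appear with probability 31/32.
P(still missing after 150) = (31/32)^150 = 0.00855.

0.0085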